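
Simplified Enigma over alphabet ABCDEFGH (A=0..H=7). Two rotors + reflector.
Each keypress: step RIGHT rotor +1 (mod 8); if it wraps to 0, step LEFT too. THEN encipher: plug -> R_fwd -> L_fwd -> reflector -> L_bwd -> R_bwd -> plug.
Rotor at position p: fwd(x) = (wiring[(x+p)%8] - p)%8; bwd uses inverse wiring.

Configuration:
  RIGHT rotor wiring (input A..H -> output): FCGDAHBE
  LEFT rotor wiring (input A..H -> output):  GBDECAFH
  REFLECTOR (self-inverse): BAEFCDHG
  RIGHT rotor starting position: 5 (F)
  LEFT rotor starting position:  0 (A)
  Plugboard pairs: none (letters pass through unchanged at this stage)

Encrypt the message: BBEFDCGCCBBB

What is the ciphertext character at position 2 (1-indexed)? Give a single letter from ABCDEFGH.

Char 1 ('B'): step: R->6, L=0; B->plug->B->R->G->L->F->refl->D->L'->C->R'->G->plug->G
Char 2 ('B'): step: R->7, L=0; B->plug->B->R->G->L->F->refl->D->L'->C->R'->H->plug->H

H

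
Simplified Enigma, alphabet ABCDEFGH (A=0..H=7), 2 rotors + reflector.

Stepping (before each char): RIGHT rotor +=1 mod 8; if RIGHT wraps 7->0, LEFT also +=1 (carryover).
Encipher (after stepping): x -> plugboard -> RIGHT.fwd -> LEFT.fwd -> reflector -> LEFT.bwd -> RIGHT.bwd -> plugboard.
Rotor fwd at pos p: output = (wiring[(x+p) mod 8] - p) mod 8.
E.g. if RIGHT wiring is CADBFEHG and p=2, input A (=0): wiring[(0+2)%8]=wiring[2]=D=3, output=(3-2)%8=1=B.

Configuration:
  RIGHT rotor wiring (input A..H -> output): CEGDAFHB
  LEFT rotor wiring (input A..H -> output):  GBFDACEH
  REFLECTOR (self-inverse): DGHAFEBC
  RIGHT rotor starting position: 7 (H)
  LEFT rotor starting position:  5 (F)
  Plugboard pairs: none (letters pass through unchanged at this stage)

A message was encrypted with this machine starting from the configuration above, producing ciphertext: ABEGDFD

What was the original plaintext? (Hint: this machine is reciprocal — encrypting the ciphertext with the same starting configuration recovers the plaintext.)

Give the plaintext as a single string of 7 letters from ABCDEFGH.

Char 1 ('A'): step: R->0, L->6 (L advanced); A->plug->A->R->C->L->A->refl->D->L'->D->R'->D->plug->D
Char 2 ('B'): step: R->1, L=6; B->plug->B->R->F->L->F->refl->E->L'->H->R'->D->plug->D
Char 3 ('E'): step: R->2, L=6; E->plug->E->R->F->L->F->refl->E->L'->H->R'->F->plug->F
Char 4 ('G'): step: R->3, L=6; G->plug->G->R->B->L->B->refl->G->L'->A->R'->A->plug->A
Char 5 ('D'): step: R->4, L=6; D->plug->D->R->F->L->F->refl->E->L'->H->R'->H->plug->H
Char 6 ('F'): step: R->5, L=6; F->plug->F->R->B->L->B->refl->G->L'->A->R'->A->plug->A
Char 7 ('D'): step: R->6, L=6; D->plug->D->R->G->L->C->refl->H->L'->E->R'->C->plug->C

Answer: DDFAHAC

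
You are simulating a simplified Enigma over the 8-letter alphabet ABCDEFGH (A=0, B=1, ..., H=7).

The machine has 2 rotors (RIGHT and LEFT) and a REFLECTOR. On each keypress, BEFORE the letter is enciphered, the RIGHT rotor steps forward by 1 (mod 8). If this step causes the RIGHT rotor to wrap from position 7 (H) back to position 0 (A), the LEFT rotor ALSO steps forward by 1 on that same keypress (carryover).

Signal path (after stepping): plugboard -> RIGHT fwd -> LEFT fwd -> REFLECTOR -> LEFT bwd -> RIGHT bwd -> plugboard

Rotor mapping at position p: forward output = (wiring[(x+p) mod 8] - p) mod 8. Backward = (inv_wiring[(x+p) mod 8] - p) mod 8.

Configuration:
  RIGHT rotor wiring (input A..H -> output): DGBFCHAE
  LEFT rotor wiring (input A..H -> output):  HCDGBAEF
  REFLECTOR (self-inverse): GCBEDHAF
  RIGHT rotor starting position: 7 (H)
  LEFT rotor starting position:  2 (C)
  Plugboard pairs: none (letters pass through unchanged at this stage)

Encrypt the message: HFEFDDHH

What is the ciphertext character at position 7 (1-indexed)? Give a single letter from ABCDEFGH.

Char 1 ('H'): step: R->0, L->3 (L advanced); H->plug->H->R->E->L->C->refl->B->L'->D->R'->A->plug->A
Char 2 ('F'): step: R->1, L=3; F->plug->F->R->H->L->A->refl->G->L'->B->R'->D->plug->D
Char 3 ('E'): step: R->2, L=3; E->plug->E->R->G->L->H->refl->F->L'->C->R'->F->plug->F
Char 4 ('F'): step: R->3, L=3; F->plug->F->R->A->L->D->refl->E->L'->F->R'->D->plug->D
Char 5 ('D'): step: R->4, L=3; D->plug->D->R->A->L->D->refl->E->L'->F->R'->G->plug->G
Char 6 ('D'): step: R->5, L=3; D->plug->D->R->G->L->H->refl->F->L'->C->R'->A->plug->A
Char 7 ('H'): step: R->6, L=3; H->plug->H->R->B->L->G->refl->A->L'->H->R'->F->plug->F

F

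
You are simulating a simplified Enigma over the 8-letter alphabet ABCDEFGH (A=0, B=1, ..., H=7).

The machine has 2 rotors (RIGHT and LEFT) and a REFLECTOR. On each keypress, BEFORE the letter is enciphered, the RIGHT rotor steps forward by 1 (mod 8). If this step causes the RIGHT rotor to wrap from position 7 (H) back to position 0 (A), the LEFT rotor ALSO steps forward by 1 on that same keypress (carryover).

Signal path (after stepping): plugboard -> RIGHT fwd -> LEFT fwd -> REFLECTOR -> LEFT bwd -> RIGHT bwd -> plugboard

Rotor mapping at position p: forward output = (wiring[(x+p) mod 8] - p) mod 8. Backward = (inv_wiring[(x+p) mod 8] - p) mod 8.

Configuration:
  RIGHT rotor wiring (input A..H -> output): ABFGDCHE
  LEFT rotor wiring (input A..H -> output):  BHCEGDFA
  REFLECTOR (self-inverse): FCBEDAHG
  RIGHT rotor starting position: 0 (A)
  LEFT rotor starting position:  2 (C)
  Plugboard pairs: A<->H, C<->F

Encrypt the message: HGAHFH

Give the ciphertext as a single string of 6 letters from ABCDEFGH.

Answer: AEDDCD

Derivation:
Char 1 ('H'): step: R->1, L=2; H->plug->A->R->A->L->A->refl->F->L'->H->R'->H->plug->A
Char 2 ('G'): step: R->2, L=2; G->plug->G->R->G->L->H->refl->G->L'->F->R'->E->plug->E
Char 3 ('A'): step: R->3, L=2; A->plug->H->R->C->L->E->refl->D->L'->E->R'->D->plug->D
Char 4 ('H'): step: R->4, L=2; H->plug->A->R->H->L->F->refl->A->L'->A->R'->D->plug->D
Char 5 ('F'): step: R->5, L=2; F->plug->C->R->H->L->F->refl->A->L'->A->R'->F->plug->C
Char 6 ('H'): step: R->6, L=2; H->plug->A->R->B->L->C->refl->B->L'->D->R'->D->plug->D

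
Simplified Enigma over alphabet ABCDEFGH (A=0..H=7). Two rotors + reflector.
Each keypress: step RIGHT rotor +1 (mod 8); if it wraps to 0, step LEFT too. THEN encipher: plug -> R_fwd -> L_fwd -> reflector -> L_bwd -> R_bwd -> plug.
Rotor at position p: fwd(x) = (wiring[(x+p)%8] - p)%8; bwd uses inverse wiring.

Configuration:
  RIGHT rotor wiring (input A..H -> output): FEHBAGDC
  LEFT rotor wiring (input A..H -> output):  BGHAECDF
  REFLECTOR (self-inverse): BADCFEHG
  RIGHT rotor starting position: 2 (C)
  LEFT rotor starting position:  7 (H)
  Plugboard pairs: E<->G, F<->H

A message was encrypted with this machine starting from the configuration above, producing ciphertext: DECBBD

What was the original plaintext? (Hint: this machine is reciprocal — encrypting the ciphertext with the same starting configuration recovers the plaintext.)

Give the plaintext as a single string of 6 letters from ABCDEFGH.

Answer: HAGHHF

Derivation:
Char 1 ('D'): step: R->3, L=7; D->plug->D->R->A->L->G->refl->H->L'->C->R'->F->plug->H
Char 2 ('E'): step: R->4, L=7; E->plug->G->R->D->L->A->refl->B->L'->E->R'->A->plug->A
Char 3 ('C'): step: R->5, L=7; C->plug->C->R->F->L->F->refl->E->L'->H->R'->E->plug->G
Char 4 ('B'): step: R->6, L=7; B->plug->B->R->E->L->B->refl->A->L'->D->R'->F->plug->H
Char 5 ('B'): step: R->7, L=7; B->plug->B->R->G->L->D->refl->C->L'->B->R'->F->plug->H
Char 6 ('D'): step: R->0, L->0 (L advanced); D->plug->D->R->B->L->G->refl->H->L'->C->R'->H->plug->F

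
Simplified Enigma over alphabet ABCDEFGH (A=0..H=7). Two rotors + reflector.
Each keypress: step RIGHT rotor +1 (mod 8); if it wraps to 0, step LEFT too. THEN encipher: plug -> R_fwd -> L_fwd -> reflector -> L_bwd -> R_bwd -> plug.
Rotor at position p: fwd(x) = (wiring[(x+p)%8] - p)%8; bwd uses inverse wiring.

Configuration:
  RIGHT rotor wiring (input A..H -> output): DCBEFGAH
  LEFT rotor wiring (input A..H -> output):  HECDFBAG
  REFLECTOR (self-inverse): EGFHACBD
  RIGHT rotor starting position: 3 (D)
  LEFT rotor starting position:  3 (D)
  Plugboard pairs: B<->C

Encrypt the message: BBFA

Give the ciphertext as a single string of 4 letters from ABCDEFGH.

Answer: EDAE

Derivation:
Char 1 ('B'): step: R->4, L=3; B->plug->C->R->E->L->D->refl->H->L'->H->R'->E->plug->E
Char 2 ('B'): step: R->5, L=3; B->plug->C->R->C->L->G->refl->B->L'->G->R'->D->plug->D
Char 3 ('F'): step: R->6, L=3; F->plug->F->R->G->L->B->refl->G->L'->C->R'->A->plug->A
Char 4 ('A'): step: R->7, L=3; A->plug->A->R->A->L->A->refl->E->L'->F->R'->E->plug->E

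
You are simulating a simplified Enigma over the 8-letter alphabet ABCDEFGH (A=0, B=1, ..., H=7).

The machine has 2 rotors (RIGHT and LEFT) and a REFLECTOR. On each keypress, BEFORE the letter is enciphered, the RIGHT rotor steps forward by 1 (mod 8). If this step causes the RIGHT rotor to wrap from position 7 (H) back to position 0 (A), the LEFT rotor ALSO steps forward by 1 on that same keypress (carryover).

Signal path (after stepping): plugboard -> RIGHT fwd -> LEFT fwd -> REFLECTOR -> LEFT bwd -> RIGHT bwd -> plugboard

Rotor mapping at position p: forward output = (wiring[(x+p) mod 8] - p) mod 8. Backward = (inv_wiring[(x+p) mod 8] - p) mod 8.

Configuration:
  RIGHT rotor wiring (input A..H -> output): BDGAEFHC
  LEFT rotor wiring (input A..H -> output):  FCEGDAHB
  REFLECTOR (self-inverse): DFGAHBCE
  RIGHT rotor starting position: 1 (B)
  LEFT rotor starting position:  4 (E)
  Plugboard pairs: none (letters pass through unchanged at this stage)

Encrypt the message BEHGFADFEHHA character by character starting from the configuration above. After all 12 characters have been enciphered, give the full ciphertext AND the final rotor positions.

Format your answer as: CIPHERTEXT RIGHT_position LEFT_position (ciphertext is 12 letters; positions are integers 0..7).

Char 1 ('B'): step: R->2, L=4; B->plug->B->R->G->L->A->refl->D->L'->C->R'->C->plug->C
Char 2 ('E'): step: R->3, L=4; E->plug->E->R->H->L->C->refl->G->L'->F->R'->A->plug->A
Char 3 ('H'): step: R->4, L=4; H->plug->H->R->E->L->B->refl->F->L'->D->R'->C->plug->C
Char 4 ('G'): step: R->5, L=4; G->plug->G->R->D->L->F->refl->B->L'->E->R'->D->plug->D
Char 5 ('F'): step: R->6, L=4; F->plug->F->R->C->L->D->refl->A->L'->G->R'->G->plug->G
Char 6 ('A'): step: R->7, L=4; A->plug->A->R->D->L->F->refl->B->L'->E->R'->C->plug->C
Char 7 ('D'): step: R->0, L->5 (L advanced); D->plug->D->R->A->L->D->refl->A->L'->D->R'->B->plug->B
Char 8 ('F'): step: R->1, L=5; F->plug->F->R->G->L->B->refl->F->L'->E->R'->E->plug->E
Char 9 ('E'): step: R->2, L=5; E->plug->E->R->F->L->H->refl->E->L'->C->R'->C->plug->C
Char 10 ('H'): step: R->3, L=5; H->plug->H->R->D->L->A->refl->D->L'->A->R'->G->plug->G
Char 11 ('H'): step: R->4, L=5; H->plug->H->R->E->L->F->refl->B->L'->G->R'->D->plug->D
Char 12 ('A'): step: R->5, L=5; A->plug->A->R->A->L->D->refl->A->L'->D->R'->G->plug->G
Final: ciphertext=CACDGCBECGDG, RIGHT=5, LEFT=5

Answer: CACDGCBECGDG 5 5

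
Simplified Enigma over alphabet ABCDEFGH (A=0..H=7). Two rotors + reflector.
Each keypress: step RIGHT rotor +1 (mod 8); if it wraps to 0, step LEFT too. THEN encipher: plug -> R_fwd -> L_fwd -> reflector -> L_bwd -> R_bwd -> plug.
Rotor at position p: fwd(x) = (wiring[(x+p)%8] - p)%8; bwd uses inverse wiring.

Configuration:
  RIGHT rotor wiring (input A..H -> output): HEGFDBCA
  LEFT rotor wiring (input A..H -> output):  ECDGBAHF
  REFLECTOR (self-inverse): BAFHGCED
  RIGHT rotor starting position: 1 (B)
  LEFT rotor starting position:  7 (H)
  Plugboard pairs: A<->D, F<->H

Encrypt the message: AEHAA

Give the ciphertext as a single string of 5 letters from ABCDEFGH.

Char 1 ('A'): step: R->2, L=7; A->plug->D->R->H->L->A->refl->B->L'->G->R'->F->plug->H
Char 2 ('E'): step: R->3, L=7; E->plug->E->R->F->L->C->refl->F->L'->B->R'->G->plug->G
Char 3 ('H'): step: R->4, L=7; H->plug->F->R->A->L->G->refl->E->L'->D->R'->E->plug->E
Char 4 ('A'): step: R->5, L=7; A->plug->D->R->C->L->D->refl->H->L'->E->R'->A->plug->D
Char 5 ('A'): step: R->6, L=7; A->plug->D->R->G->L->B->refl->A->L'->H->R'->F->plug->H

Answer: HGEDH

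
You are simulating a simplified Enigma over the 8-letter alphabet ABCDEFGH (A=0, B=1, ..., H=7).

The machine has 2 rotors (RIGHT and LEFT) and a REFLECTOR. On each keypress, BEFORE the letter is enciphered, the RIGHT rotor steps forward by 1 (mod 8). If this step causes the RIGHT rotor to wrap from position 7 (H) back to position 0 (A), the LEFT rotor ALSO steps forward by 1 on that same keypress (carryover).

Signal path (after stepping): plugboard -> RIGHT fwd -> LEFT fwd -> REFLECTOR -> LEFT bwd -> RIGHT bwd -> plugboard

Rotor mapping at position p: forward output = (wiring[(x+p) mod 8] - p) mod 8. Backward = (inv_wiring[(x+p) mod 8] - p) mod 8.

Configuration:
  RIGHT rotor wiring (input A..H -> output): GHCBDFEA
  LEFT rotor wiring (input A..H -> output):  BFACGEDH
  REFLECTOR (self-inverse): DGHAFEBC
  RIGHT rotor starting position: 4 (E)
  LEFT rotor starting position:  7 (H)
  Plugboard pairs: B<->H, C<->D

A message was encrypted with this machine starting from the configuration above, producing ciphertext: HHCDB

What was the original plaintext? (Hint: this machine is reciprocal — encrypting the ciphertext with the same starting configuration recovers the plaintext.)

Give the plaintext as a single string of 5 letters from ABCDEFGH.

Answer: BFEAH

Derivation:
Char 1 ('H'): step: R->5, L=7; H->plug->B->R->H->L->E->refl->F->L'->G->R'->H->plug->B
Char 2 ('H'): step: R->6, L=7; H->plug->B->R->C->L->G->refl->B->L'->D->R'->F->plug->F
Char 3 ('C'): step: R->7, L=7; C->plug->D->R->D->L->B->refl->G->L'->C->R'->E->plug->E
Char 4 ('D'): step: R->0, L->0 (L advanced); D->plug->C->R->C->L->A->refl->D->L'->G->R'->A->plug->A
Char 5 ('B'): step: R->1, L=0; B->plug->H->R->F->L->E->refl->F->L'->B->R'->B->plug->H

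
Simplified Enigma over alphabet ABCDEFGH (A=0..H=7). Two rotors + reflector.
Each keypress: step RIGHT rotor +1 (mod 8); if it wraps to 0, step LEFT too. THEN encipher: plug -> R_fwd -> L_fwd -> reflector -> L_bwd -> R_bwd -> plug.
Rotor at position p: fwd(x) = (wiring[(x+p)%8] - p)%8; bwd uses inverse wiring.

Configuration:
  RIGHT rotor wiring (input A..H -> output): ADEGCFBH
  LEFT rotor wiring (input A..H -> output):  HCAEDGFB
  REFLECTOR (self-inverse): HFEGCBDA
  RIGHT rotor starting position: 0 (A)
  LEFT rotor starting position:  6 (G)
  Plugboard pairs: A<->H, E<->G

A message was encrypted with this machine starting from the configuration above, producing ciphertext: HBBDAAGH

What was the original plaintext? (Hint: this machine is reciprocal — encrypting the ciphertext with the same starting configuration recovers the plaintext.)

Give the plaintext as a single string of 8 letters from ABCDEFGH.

Char 1 ('H'): step: R->1, L=6; H->plug->A->R->C->L->B->refl->F->L'->G->R'->G->plug->E
Char 2 ('B'): step: R->2, L=6; B->plug->B->R->E->L->C->refl->E->L'->D->R'->D->plug->D
Char 3 ('B'): step: R->3, L=6; B->plug->B->R->H->L->A->refl->H->L'->A->R'->G->plug->E
Char 4 ('D'): step: R->4, L=6; D->plug->D->R->D->L->E->refl->C->L'->E->R'->E->plug->G
Char 5 ('A'): step: R->5, L=6; A->plug->H->R->F->L->G->refl->D->L'->B->R'->G->plug->E
Char 6 ('A'): step: R->6, L=6; A->plug->H->R->H->L->A->refl->H->L'->A->R'->F->plug->F
Char 7 ('G'): step: R->7, L=6; G->plug->E->R->H->L->A->refl->H->L'->A->R'->A->plug->H
Char 8 ('H'): step: R->0, L->7 (L advanced); H->plug->A->R->A->L->C->refl->E->L'->F->R'->F->plug->F

Answer: EDEGEFHF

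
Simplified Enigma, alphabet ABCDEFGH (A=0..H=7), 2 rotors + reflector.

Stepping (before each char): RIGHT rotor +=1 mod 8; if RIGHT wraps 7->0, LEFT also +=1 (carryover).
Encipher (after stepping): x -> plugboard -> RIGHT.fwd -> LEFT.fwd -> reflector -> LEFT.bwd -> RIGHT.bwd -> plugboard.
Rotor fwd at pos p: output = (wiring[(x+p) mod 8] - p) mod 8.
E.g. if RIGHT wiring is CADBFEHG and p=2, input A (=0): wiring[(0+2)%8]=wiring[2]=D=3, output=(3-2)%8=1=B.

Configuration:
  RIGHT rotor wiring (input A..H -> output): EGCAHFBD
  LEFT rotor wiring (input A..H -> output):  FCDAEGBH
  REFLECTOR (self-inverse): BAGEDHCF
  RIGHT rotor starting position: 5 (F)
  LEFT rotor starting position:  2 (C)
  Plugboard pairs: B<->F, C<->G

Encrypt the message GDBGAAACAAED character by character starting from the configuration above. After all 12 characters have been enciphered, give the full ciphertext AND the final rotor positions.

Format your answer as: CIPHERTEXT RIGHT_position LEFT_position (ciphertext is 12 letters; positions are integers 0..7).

Answer: ACHFFCGBFHHC 1 4

Derivation:
Char 1 ('G'): step: R->6, L=2; G->plug->C->R->G->L->D->refl->E->L'->D->R'->A->plug->A
Char 2 ('D'): step: R->7, L=2; D->plug->D->R->D->L->E->refl->D->L'->G->R'->G->plug->C
Char 3 ('B'): step: R->0, L->3 (L advanced); B->plug->F->R->F->L->C->refl->G->L'->D->R'->H->plug->H
Char 4 ('G'): step: R->1, L=3; G->plug->C->R->H->L->A->refl->B->L'->B->R'->B->plug->F
Char 5 ('A'): step: R->2, L=3; A->plug->A->R->A->L->F->refl->H->L'->G->R'->B->plug->F
Char 6 ('A'): step: R->3, L=3; A->plug->A->R->F->L->C->refl->G->L'->D->R'->G->plug->C
Char 7 ('A'): step: R->4, L=3; A->plug->A->R->D->L->G->refl->C->L'->F->R'->C->plug->G
Char 8 ('C'): step: R->5, L=3; C->plug->G->R->D->L->G->refl->C->L'->F->R'->F->plug->B
Char 9 ('A'): step: R->6, L=3; A->plug->A->R->D->L->G->refl->C->L'->F->R'->B->plug->F
Char 10 ('A'): step: R->7, L=3; A->plug->A->R->E->L->E->refl->D->L'->C->R'->H->plug->H
Char 11 ('E'): step: R->0, L->4 (L advanced); E->plug->E->R->H->L->E->refl->D->L'->D->R'->H->plug->H
Char 12 ('D'): step: R->1, L=4; D->plug->D->R->G->L->H->refl->F->L'->C->R'->G->plug->C
Final: ciphertext=ACHFFCGBFHHC, RIGHT=1, LEFT=4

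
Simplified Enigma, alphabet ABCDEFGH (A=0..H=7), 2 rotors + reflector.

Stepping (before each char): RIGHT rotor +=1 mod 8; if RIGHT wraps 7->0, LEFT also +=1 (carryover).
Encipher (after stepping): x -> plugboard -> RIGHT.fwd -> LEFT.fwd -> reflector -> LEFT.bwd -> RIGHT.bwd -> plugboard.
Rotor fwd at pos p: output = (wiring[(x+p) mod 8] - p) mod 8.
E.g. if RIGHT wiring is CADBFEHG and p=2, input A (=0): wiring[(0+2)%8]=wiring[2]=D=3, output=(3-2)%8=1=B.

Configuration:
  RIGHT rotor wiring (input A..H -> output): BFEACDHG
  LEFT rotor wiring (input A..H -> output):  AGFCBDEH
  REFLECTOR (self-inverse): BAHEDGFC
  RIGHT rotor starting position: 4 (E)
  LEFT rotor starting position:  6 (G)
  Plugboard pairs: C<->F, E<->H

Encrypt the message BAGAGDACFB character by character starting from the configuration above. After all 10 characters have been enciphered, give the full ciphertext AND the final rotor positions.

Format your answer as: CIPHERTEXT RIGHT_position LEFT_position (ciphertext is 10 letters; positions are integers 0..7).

Answer: DFBDHFGGHA 6 7

Derivation:
Char 1 ('B'): step: R->5, L=6; B->plug->B->R->C->L->C->refl->H->L'->E->R'->D->plug->D
Char 2 ('A'): step: R->6, L=6; A->plug->A->R->B->L->B->refl->A->L'->D->R'->C->plug->F
Char 3 ('G'): step: R->7, L=6; G->plug->G->R->E->L->H->refl->C->L'->C->R'->B->plug->B
Char 4 ('A'): step: R->0, L->7 (L advanced); A->plug->A->R->B->L->B->refl->A->L'->A->R'->D->plug->D
Char 5 ('G'): step: R->1, L=7; G->plug->G->R->F->L->C->refl->H->L'->C->R'->E->plug->H
Char 6 ('D'): step: R->2, L=7; D->plug->D->R->B->L->B->refl->A->L'->A->R'->C->plug->F
Char 7 ('A'): step: R->3, L=7; A->plug->A->R->F->L->C->refl->H->L'->C->R'->G->plug->G
Char 8 ('C'): step: R->4, L=7; C->plug->F->R->B->L->B->refl->A->L'->A->R'->G->plug->G
Char 9 ('F'): step: R->5, L=7; F->plug->C->R->B->L->B->refl->A->L'->A->R'->E->plug->H
Char 10 ('B'): step: R->6, L=7; B->plug->B->R->A->L->A->refl->B->L'->B->R'->A->plug->A
Final: ciphertext=DFBDHFGGHA, RIGHT=6, LEFT=7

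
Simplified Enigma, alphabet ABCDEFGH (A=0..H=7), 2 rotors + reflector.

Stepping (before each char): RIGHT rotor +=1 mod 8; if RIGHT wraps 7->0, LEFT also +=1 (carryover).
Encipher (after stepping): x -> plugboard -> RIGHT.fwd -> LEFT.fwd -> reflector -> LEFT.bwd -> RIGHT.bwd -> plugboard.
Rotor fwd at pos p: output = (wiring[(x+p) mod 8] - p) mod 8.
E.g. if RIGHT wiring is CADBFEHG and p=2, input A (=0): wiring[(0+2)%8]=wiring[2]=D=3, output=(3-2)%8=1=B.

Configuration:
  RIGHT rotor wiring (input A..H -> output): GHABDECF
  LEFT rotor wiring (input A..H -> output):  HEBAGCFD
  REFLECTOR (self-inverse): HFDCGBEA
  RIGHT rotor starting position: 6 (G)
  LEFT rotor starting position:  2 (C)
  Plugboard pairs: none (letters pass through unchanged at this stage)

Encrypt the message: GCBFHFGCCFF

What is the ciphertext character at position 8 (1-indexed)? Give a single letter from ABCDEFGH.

Char 1 ('G'): step: R->7, L=2; G->plug->G->R->F->L->B->refl->F->L'->G->R'->A->plug->A
Char 2 ('C'): step: R->0, L->3 (L advanced); C->plug->C->R->A->L->F->refl->B->L'->G->R'->A->plug->A
Char 3 ('B'): step: R->1, L=3; B->plug->B->R->H->L->G->refl->E->L'->F->R'->H->plug->H
Char 4 ('F'): step: R->2, L=3; F->plug->F->R->D->L->C->refl->D->L'->B->R'->C->plug->C
Char 5 ('H'): step: R->3, L=3; H->plug->H->R->F->L->E->refl->G->L'->H->R'->D->plug->D
Char 6 ('F'): step: R->4, L=3; F->plug->F->R->D->L->C->refl->D->L'->B->R'->D->plug->D
Char 7 ('G'): step: R->5, L=3; G->plug->G->R->E->L->A->refl->H->L'->C->R'->E->plug->E
Char 8 ('C'): step: R->6, L=3; C->plug->C->R->A->L->F->refl->B->L'->G->R'->H->plug->H

H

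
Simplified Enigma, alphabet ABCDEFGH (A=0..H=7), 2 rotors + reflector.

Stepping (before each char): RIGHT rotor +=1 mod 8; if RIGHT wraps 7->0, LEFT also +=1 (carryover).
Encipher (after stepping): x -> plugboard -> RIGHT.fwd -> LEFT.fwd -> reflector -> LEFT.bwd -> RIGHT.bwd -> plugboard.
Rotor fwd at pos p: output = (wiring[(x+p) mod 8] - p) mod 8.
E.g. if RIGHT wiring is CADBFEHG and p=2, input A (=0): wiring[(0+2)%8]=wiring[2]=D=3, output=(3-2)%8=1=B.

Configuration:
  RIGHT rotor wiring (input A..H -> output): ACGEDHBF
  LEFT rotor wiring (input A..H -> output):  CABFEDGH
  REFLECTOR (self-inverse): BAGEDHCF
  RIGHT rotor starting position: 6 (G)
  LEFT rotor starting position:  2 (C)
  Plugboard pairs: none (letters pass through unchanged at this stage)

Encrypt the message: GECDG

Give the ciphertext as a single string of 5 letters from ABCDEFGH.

Answer: EDGGB

Derivation:
Char 1 ('G'): step: R->7, L=2; G->plug->G->R->A->L->H->refl->F->L'->F->R'->E->plug->E
Char 2 ('E'): step: R->0, L->3 (L advanced); E->plug->E->R->D->L->D->refl->E->L'->E->R'->D->plug->D
Char 3 ('C'): step: R->1, L=3; C->plug->C->R->D->L->D->refl->E->L'->E->R'->G->plug->G
Char 4 ('D'): step: R->2, L=3; D->plug->D->R->F->L->H->refl->F->L'->G->R'->G->plug->G
Char 5 ('G'): step: R->3, L=3; G->plug->G->R->H->L->G->refl->C->L'->A->R'->B->plug->B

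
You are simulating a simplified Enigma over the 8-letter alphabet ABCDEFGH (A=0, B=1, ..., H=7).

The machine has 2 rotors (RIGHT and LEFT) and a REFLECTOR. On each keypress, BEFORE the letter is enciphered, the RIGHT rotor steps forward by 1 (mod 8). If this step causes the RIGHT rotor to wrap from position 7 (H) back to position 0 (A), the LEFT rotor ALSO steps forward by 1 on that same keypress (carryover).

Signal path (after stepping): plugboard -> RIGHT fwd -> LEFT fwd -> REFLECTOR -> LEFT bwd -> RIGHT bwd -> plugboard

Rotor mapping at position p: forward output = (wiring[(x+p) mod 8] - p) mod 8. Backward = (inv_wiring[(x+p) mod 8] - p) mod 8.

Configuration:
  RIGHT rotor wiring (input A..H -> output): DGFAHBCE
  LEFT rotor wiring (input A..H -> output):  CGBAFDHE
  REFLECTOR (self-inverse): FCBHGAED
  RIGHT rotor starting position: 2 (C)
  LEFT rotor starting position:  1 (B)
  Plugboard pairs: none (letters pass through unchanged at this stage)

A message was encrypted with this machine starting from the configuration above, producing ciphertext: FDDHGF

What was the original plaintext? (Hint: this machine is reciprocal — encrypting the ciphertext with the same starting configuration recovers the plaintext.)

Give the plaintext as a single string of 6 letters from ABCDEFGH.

Char 1 ('F'): step: R->3, L=1; F->plug->F->R->A->L->F->refl->A->L'->B->R'->E->plug->E
Char 2 ('D'): step: R->4, L=1; D->plug->D->R->A->L->F->refl->A->L'->B->R'->G->plug->G
Char 3 ('D'): step: R->5, L=1; D->plug->D->R->G->L->D->refl->H->L'->C->R'->H->plug->H
Char 4 ('H'): step: R->6, L=1; H->plug->H->R->D->L->E->refl->G->L'->F->R'->C->plug->C
Char 5 ('G'): step: R->7, L=1; G->plug->G->R->C->L->H->refl->D->L'->G->R'->D->plug->D
Char 6 ('F'): step: R->0, L->2 (L advanced); F->plug->F->R->B->L->G->refl->E->L'->H->R'->E->plug->E

Answer: EGHCDE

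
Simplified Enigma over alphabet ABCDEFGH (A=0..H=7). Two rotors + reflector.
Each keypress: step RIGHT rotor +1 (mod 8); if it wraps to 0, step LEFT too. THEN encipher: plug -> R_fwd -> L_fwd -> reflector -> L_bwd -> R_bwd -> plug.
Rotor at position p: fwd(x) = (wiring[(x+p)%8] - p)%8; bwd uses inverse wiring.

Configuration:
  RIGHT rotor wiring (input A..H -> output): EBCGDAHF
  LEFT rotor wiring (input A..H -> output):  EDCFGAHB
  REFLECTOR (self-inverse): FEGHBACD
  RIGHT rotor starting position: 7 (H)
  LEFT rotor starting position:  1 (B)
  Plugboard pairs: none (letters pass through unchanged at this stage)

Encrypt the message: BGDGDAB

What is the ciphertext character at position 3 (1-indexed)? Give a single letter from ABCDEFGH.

Char 1 ('B'): step: R->0, L->2 (L advanced); B->plug->B->R->B->L->D->refl->H->L'->F->R'->H->plug->H
Char 2 ('G'): step: R->1, L=2; G->plug->G->R->E->L->F->refl->A->L'->A->R'->A->plug->A
Char 3 ('D'): step: R->2, L=2; D->plug->D->R->G->L->C->refl->G->L'->D->R'->F->plug->F

F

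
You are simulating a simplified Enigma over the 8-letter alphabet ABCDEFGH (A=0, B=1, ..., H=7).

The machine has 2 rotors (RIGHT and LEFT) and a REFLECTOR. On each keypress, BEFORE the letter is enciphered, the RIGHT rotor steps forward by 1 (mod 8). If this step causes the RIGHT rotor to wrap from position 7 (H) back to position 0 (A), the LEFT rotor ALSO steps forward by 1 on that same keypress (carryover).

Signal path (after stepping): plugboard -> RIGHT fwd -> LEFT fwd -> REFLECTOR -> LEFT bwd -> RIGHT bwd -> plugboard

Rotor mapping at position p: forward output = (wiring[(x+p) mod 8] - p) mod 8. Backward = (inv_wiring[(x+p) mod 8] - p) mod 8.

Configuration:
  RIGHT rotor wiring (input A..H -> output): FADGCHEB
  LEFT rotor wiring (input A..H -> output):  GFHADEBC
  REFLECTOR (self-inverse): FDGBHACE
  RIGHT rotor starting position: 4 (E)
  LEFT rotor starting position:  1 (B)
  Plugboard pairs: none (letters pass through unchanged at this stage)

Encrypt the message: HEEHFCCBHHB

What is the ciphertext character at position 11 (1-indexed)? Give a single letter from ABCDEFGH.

Char 1 ('H'): step: R->5, L=1; H->plug->H->R->F->L->A->refl->F->L'->H->R'->B->plug->B
Char 2 ('E'): step: R->6, L=1; E->plug->E->R->F->L->A->refl->F->L'->H->R'->C->plug->C
Char 3 ('E'): step: R->7, L=1; E->plug->E->R->H->L->F->refl->A->L'->F->R'->H->plug->H
Char 4 ('H'): step: R->0, L->2 (L advanced); H->plug->H->R->B->L->G->refl->C->L'->D->R'->C->plug->C
Char 5 ('F'): step: R->1, L=2; F->plug->F->R->D->L->C->refl->G->L'->B->R'->D->plug->D
Char 6 ('C'): step: R->2, L=2; C->plug->C->R->A->L->F->refl->A->L'->F->R'->D->plug->D
Char 7 ('C'): step: R->3, L=2; C->plug->C->R->E->L->H->refl->E->L'->G->R'->E->plug->E
Char 8 ('B'): step: R->4, L=2; B->plug->B->R->D->L->C->refl->G->L'->B->R'->E->plug->E
Char 9 ('H'): step: R->5, L=2; H->plug->H->R->F->L->A->refl->F->L'->A->R'->D->plug->D
Char 10 ('H'): step: R->6, L=2; H->plug->H->R->B->L->G->refl->C->L'->D->R'->B->plug->B
Char 11 ('B'): step: R->7, L=2; B->plug->B->R->G->L->E->refl->H->L'->E->R'->D->plug->D

D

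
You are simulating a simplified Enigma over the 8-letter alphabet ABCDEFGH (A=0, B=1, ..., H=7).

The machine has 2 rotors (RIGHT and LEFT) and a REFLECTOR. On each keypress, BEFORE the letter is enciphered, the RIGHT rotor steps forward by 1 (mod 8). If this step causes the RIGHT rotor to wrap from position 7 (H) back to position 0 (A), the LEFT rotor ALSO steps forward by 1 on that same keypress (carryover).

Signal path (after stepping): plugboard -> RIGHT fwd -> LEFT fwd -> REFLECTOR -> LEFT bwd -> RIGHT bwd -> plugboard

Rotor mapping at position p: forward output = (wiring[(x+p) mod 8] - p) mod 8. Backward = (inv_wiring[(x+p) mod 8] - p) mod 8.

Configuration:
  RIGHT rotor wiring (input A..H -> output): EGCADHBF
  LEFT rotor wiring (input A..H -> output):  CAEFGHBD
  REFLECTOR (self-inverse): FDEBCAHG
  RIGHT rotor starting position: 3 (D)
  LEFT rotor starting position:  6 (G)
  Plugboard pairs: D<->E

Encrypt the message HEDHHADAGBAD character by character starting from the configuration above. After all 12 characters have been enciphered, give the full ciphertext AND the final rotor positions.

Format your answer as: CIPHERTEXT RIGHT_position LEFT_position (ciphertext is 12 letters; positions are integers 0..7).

Answer: CCGEAGACBFCH 7 7

Derivation:
Char 1 ('H'): step: R->4, L=6; H->plug->H->R->E->L->G->refl->H->L'->F->R'->C->plug->C
Char 2 ('E'): step: R->5, L=6; E->plug->D->R->H->L->B->refl->D->L'->A->R'->C->plug->C
Char 3 ('D'): step: R->6, L=6; D->plug->E->R->E->L->G->refl->H->L'->F->R'->G->plug->G
Char 4 ('H'): step: R->7, L=6; H->plug->H->R->C->L->E->refl->C->L'->D->R'->D->plug->E
Char 5 ('H'): step: R->0, L->7 (L advanced); H->plug->H->R->F->L->H->refl->G->L'->E->R'->A->plug->A
Char 6 ('A'): step: R->1, L=7; A->plug->A->R->F->L->H->refl->G->L'->E->R'->G->plug->G
Char 7 ('D'): step: R->2, L=7; D->plug->E->R->H->L->C->refl->E->L'->A->R'->A->plug->A
Char 8 ('A'): step: R->3, L=7; A->plug->A->R->F->L->H->refl->G->L'->E->R'->C->plug->C
Char 9 ('G'): step: R->4, L=7; G->plug->G->R->G->L->A->refl->F->L'->D->R'->B->plug->B
Char 10 ('B'): step: R->5, L=7; B->plug->B->R->E->L->G->refl->H->L'->F->R'->F->plug->F
Char 11 ('A'): step: R->6, L=7; A->plug->A->R->D->L->F->refl->A->L'->G->R'->C->plug->C
Char 12 ('D'): step: R->7, L=7; D->plug->E->R->B->L->D->refl->B->L'->C->R'->H->plug->H
Final: ciphertext=CCGEAGACBFCH, RIGHT=7, LEFT=7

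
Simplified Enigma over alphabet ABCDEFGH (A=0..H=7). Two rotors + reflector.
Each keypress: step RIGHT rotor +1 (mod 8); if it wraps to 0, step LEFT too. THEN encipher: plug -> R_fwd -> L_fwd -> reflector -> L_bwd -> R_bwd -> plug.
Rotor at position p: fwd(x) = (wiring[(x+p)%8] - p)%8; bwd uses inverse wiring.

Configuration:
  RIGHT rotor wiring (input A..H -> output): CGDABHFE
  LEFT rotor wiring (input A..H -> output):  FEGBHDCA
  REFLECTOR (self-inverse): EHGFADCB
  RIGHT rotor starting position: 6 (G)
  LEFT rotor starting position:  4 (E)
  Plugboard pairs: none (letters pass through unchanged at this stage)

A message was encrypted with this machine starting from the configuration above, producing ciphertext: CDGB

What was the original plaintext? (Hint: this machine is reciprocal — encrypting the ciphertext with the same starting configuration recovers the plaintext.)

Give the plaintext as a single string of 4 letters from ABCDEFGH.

Char 1 ('C'): step: R->7, L=4; C->plug->C->R->H->L->F->refl->D->L'->A->R'->G->plug->G
Char 2 ('D'): step: R->0, L->5 (L advanced); D->plug->D->R->A->L->G->refl->C->L'->H->R'->F->plug->F
Char 3 ('G'): step: R->1, L=5; G->plug->G->R->D->L->A->refl->E->L'->G->R'->E->plug->E
Char 4 ('B'): step: R->2, L=5; B->plug->B->R->G->L->E->refl->A->L'->D->R'->E->plug->E

Answer: GFEE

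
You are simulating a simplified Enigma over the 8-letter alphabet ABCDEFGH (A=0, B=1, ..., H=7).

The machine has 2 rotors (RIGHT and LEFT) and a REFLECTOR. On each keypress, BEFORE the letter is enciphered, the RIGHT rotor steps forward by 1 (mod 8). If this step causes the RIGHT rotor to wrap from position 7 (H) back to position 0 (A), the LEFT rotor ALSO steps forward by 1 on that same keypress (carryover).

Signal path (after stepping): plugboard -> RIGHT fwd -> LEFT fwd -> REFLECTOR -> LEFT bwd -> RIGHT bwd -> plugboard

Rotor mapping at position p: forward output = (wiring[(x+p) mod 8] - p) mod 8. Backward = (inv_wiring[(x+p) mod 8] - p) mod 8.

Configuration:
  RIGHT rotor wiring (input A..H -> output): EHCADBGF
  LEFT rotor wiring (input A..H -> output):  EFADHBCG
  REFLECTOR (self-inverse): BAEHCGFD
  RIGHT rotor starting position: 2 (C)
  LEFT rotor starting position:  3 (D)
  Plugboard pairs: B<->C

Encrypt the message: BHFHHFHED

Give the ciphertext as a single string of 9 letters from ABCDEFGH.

Answer: FFBEGBAHB

Derivation:
Char 1 ('B'): step: R->3, L=3; B->plug->C->R->G->L->C->refl->E->L'->B->R'->F->plug->F
Char 2 ('H'): step: R->4, L=3; H->plug->H->R->E->L->D->refl->H->L'->D->R'->F->plug->F
Char 3 ('F'): step: R->5, L=3; F->plug->F->R->F->L->B->refl->A->L'->A->R'->C->plug->B
Char 4 ('H'): step: R->6, L=3; H->plug->H->R->D->L->H->refl->D->L'->E->R'->E->plug->E
Char 5 ('H'): step: R->7, L=3; H->plug->H->R->H->L->F->refl->G->L'->C->R'->G->plug->G
Char 6 ('F'): step: R->0, L->4 (L advanced); F->plug->F->R->B->L->F->refl->G->L'->C->R'->C->plug->B
Char 7 ('H'): step: R->1, L=4; H->plug->H->R->D->L->C->refl->E->L'->G->R'->A->plug->A
Char 8 ('E'): step: R->2, L=4; E->plug->E->R->E->L->A->refl->B->L'->F->R'->H->plug->H
Char 9 ('D'): step: R->3, L=4; D->plug->D->R->D->L->C->refl->E->L'->G->R'->C->plug->B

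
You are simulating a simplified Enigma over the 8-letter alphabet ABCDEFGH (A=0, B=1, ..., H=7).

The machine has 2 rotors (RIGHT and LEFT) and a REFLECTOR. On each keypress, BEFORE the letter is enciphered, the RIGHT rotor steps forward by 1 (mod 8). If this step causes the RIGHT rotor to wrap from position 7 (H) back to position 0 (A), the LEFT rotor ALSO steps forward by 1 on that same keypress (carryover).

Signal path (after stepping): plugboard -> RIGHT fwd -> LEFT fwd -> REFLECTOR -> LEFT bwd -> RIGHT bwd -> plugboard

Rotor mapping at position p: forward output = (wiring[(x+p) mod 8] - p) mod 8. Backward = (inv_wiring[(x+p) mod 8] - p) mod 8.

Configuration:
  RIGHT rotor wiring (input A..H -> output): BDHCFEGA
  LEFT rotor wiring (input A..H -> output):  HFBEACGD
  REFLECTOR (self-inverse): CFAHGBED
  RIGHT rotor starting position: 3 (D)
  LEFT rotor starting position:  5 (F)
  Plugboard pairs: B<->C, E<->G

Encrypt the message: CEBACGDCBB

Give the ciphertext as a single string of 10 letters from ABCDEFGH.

Char 1 ('C'): step: R->4, L=5; C->plug->B->R->A->L->F->refl->B->L'->B->R'->A->plug->A
Char 2 ('E'): step: R->5, L=5; E->plug->G->R->F->L->E->refl->G->L'->C->R'->F->plug->F
Char 3 ('B'): step: R->6, L=5; B->plug->C->R->D->L->C->refl->A->L'->E->R'->F->plug->F
Char 4 ('A'): step: R->7, L=5; A->plug->A->R->B->L->B->refl->F->L'->A->R'->D->plug->D
Char 5 ('C'): step: R->0, L->6 (L advanced); C->plug->B->R->D->L->H->refl->D->L'->E->R'->F->plug->F
Char 6 ('G'): step: R->1, L=6; G->plug->E->R->D->L->H->refl->D->L'->E->R'->D->plug->D
Char 7 ('D'): step: R->2, L=6; D->plug->D->R->C->L->B->refl->F->L'->B->R'->H->plug->H
Char 8 ('C'): step: R->3, L=6; C->plug->B->R->C->L->B->refl->F->L'->B->R'->C->plug->B
Char 9 ('B'): step: R->4, L=6; B->plug->C->R->C->L->B->refl->F->L'->B->R'->A->plug->A
Char 10 ('B'): step: R->5, L=6; B->plug->C->R->D->L->H->refl->D->L'->E->R'->D->plug->D

Answer: AFFDFDHBAD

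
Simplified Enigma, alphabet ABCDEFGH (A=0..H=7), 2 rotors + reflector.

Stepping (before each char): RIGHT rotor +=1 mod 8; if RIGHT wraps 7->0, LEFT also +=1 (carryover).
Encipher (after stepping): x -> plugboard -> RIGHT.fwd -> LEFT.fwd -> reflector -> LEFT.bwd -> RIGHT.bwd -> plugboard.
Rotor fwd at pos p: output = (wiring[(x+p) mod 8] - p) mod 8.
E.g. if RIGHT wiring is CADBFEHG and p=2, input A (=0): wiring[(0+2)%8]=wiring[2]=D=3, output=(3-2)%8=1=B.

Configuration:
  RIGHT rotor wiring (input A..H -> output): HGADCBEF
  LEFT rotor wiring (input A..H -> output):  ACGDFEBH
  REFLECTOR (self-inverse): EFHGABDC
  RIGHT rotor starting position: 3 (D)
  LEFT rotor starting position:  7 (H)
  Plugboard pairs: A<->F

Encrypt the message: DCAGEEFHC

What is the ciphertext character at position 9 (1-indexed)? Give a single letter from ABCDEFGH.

Char 1 ('D'): step: R->4, L=7; D->plug->D->R->B->L->B->refl->F->L'->G->R'->A->plug->F
Char 2 ('C'): step: R->5, L=7; C->plug->C->R->A->L->A->refl->E->L'->E->R'->A->plug->F
Char 3 ('A'): step: R->6, L=7; A->plug->F->R->F->L->G->refl->D->L'->C->R'->E->plug->E
Char 4 ('G'): step: R->7, L=7; G->plug->G->R->C->L->D->refl->G->L'->F->R'->H->plug->H
Char 5 ('E'): step: R->0, L->0 (L advanced); E->plug->E->R->C->L->G->refl->D->L'->D->R'->D->plug->D
Char 6 ('E'): step: R->1, L=0; E->plug->E->R->A->L->A->refl->E->L'->F->R'->A->plug->F
Char 7 ('F'): step: R->2, L=0; F->plug->A->R->G->L->B->refl->F->L'->E->R'->H->plug->H
Char 8 ('H'): step: R->3, L=0; H->plug->H->R->F->L->E->refl->A->L'->A->R'->A->plug->F
Char 9 ('C'): step: R->4, L=0; C->plug->C->R->A->L->A->refl->E->L'->F->R'->B->plug->B

B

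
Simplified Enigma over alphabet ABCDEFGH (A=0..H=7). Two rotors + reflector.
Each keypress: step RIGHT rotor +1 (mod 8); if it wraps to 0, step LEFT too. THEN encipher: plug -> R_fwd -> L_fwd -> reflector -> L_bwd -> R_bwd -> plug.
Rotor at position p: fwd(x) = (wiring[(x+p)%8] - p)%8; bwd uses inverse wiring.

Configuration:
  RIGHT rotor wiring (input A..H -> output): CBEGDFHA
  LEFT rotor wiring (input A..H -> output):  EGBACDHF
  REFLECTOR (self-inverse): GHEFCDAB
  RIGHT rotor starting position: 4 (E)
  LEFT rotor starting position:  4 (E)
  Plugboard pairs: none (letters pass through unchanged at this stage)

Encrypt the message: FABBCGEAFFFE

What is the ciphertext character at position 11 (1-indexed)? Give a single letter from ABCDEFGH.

Char 1 ('F'): step: R->5, L=4; F->plug->F->R->H->L->E->refl->C->L'->F->R'->D->plug->D
Char 2 ('A'): step: R->6, L=4; A->plug->A->R->B->L->H->refl->B->L'->D->R'->D->plug->D
Char 3 ('B'): step: R->7, L=4; B->plug->B->R->D->L->B->refl->H->L'->B->R'->A->plug->A
Char 4 ('B'): step: R->0, L->5 (L advanced); B->plug->B->R->B->L->C->refl->E->L'->F->R'->F->plug->F
Char 5 ('C'): step: R->1, L=5; C->plug->C->R->F->L->E->refl->C->L'->B->R'->H->plug->H
Char 6 ('G'): step: R->2, L=5; G->plug->G->R->A->L->G->refl->A->L'->C->R'->A->plug->A
Char 7 ('E'): step: R->3, L=5; E->plug->E->R->F->L->E->refl->C->L'->B->R'->H->plug->H
Char 8 ('A'): step: R->4, L=5; A->plug->A->R->H->L->F->refl->D->L'->G->R'->E->plug->E
Char 9 ('F'): step: R->5, L=5; F->plug->F->R->H->L->F->refl->D->L'->G->R'->H->plug->H
Char 10 ('F'): step: R->6, L=5; F->plug->F->R->A->L->G->refl->A->L'->C->R'->B->plug->B
Char 11 ('F'): step: R->7, L=5; F->plug->F->R->E->L->B->refl->H->L'->D->R'->B->plug->B

B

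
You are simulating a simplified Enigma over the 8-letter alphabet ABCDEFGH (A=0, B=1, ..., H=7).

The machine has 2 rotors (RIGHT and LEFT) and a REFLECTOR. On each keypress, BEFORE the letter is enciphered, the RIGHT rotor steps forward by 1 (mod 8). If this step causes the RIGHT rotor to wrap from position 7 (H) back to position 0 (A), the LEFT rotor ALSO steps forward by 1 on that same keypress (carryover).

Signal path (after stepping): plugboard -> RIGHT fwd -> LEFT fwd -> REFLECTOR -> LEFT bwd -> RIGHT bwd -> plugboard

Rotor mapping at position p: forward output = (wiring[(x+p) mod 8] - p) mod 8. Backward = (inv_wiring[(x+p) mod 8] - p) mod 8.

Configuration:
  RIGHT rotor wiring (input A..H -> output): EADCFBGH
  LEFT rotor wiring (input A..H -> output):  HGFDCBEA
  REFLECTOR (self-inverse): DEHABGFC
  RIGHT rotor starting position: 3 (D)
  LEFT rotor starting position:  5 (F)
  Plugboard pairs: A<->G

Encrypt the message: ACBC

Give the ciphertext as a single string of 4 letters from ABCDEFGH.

Char 1 ('A'): step: R->4, L=5; A->plug->G->R->H->L->F->refl->G->L'->G->R'->H->plug->H
Char 2 ('C'): step: R->5, L=5; C->plug->C->R->C->L->D->refl->A->L'->F->R'->G->plug->A
Char 3 ('B'): step: R->6, L=5; B->plug->B->R->B->L->H->refl->C->L'->D->R'->H->plug->H
Char 4 ('C'): step: R->7, L=5; C->plug->C->R->B->L->H->refl->C->L'->D->R'->E->plug->E

Answer: HAHE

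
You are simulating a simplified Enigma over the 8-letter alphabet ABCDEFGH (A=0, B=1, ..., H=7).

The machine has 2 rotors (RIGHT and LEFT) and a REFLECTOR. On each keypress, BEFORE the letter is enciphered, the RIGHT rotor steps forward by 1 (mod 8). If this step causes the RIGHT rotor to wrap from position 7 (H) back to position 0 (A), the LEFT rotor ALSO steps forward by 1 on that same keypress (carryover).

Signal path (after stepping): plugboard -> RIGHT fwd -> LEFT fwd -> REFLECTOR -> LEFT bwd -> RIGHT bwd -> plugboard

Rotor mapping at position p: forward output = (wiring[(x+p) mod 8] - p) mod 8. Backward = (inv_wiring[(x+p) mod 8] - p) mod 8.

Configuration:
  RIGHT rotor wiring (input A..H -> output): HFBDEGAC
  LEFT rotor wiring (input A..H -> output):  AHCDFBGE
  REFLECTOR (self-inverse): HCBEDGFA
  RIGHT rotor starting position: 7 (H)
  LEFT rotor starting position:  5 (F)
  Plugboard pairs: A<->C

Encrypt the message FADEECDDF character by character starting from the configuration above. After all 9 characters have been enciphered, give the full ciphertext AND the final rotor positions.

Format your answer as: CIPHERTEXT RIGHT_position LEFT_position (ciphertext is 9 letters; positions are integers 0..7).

Char 1 ('F'): step: R->0, L->6 (L advanced); F->plug->F->R->G->L->H->refl->A->L'->A->R'->G->plug->G
Char 2 ('A'): step: R->1, L=6; A->plug->C->R->C->L->C->refl->B->L'->D->R'->D->plug->D
Char 3 ('D'): step: R->2, L=6; D->plug->D->R->E->L->E->refl->D->L'->H->R'->A->plug->C
Char 4 ('E'): step: R->3, L=6; E->plug->E->R->H->L->D->refl->E->L'->E->R'->F->plug->F
Char 5 ('E'): step: R->4, L=6; E->plug->E->R->D->L->B->refl->C->L'->C->R'->B->plug->B
Char 6 ('C'): step: R->5, L=6; C->plug->A->R->B->L->G->refl->F->L'->F->R'->C->plug->A
Char 7 ('D'): step: R->6, L=6; D->plug->D->R->H->L->D->refl->E->L'->E->R'->B->plug->B
Char 8 ('D'): step: R->7, L=6; D->plug->D->R->C->L->C->refl->B->L'->D->R'->A->plug->C
Char 9 ('F'): step: R->0, L->7 (L advanced); F->plug->F->R->G->L->C->refl->B->L'->B->R'->C->plug->A
Final: ciphertext=GDCFBABCA, RIGHT=0, LEFT=7

Answer: GDCFBABCA 0 7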